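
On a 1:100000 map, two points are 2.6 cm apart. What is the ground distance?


ground = 2.6 cm * 100000 / 100 = 2600.0 m = 2.6 km

2.6 km


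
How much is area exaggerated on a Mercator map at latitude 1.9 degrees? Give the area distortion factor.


area_distortion = 1/cos^2(1.9) = 1.001

1.001


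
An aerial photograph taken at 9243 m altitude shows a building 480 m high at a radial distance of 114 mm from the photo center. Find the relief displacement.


d = h * r / H = 480 * 114 / 9243 = 5.92 mm

5.92 mm


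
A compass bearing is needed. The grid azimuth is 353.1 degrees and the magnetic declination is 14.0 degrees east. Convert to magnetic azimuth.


magnetic azimuth = grid azimuth - declination (east +ve)
mag_az = 353.1 - 14.0 = 339.1 degrees

339.1 degrees


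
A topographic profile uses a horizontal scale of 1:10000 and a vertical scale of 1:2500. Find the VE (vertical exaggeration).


VE = horizontal_scale / vertical_scale = 10000 / 2500 = 4.0

4.0x


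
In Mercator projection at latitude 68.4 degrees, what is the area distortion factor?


area_distortion = 1/cos^2(68.4) = 7.379

7.379


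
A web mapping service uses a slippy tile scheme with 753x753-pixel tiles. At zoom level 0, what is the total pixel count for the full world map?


tiles per axis = 2^0 = 1
total tiles = 1^2 = 1
pixels per axis = 1 * 753 = 753
total pixels = 753^2 = 567009

567009 pixels


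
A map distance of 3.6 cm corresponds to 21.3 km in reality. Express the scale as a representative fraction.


ground = 21.3 km = 2130000 cm; RF denominator = ground / map = 2130000 / 3.6 ≈ 591667; RF = 1:591667

1:591667


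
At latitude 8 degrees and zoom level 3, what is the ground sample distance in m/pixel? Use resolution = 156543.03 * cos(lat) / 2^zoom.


res = 156543.03 * cos(8) / 2^3 = 156543.03 * 0.99026807 / 8 = 19377.45 m/pixel

19377.45 m/pixel


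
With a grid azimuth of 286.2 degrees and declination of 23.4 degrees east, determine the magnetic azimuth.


magnetic azimuth = grid azimuth - declination (east +ve)
mag_az = 286.2 - 23.4 = 262.8 degrees

262.8 degrees


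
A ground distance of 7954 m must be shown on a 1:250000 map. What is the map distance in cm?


map_cm = 7954 * 100 / 250000 = 3.1816 cm ≈ 3.18 cm

3.18 cm


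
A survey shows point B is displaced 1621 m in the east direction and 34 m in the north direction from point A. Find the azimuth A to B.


az = atan2(1621, 34) = 88.8 deg
adjusted to 0-360: 88.8 degrees

88.8 degrees


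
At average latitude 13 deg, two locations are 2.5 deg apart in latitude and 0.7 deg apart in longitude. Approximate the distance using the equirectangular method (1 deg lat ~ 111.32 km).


dlat_km = 2.5 * 111.32 = 278.3
dlon_km = 0.7 * 111.32 * cos(13) ≈ 75.927
dist = sqrt(278.3^2 + 75.927^2) ≈ 288.5 km

288.5 km


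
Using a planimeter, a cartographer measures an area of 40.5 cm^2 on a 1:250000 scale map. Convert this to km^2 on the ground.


ground_area = 40.5 * (250000/100)^2 = 253125000.0 m^2 = 253.125 km^2

253.125 km^2


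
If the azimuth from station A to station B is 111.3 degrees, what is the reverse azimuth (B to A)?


back azimuth = (111.3 + 180) mod 360 = 291.3 degrees

291.3 degrees


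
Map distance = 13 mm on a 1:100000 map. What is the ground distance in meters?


ground = 13 mm * 100000 / 1000 = 1300.0 m

1300.0 m


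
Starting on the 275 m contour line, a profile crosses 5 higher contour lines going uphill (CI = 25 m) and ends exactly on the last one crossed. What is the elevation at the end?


elevation = 275 + 5 * 25 = 400 m

400 m


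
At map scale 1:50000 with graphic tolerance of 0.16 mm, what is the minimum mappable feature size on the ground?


ground = 0.16 mm * 50000 / 1000 = 8.0 m

8.0 m


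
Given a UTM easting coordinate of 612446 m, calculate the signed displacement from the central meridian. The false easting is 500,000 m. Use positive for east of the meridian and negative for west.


displacement = 612446 - 500000 = 112446 m

112446 m


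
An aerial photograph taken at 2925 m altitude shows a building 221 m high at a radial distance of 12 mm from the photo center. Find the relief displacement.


d = h * r / H = 221 * 12 / 2925 = 0.91 mm

0.91 mm


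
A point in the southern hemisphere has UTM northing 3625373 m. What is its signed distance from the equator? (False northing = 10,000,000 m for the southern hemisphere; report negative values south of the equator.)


For southern: actual = 3625373 - 10000000 = -6374627 m

-6374627 m


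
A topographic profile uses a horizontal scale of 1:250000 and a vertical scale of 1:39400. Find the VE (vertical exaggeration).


VE = horizontal_scale / vertical_scale = 250000 / 39400 ≈ 6.3

6.3x


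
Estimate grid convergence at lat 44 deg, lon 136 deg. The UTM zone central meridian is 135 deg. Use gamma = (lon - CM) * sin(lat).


gamma = (136 - 135) * sin(44) = 1 * 0.694658 = 0.695 degrees

0.695 degrees


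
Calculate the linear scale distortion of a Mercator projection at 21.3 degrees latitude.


SF = 1 / cos(21.3) = 1 / 0.931691 = 1.073

1.073


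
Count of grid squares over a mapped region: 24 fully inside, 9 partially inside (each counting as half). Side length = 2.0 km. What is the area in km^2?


effective squares = 24 + 9 * 0.5 = 28.5
area = 28.5 * 4.0 = 114.0 km^2

114.0 km^2


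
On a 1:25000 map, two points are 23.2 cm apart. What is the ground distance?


ground = 23.2 cm * 25000 / 100 = 5800.0 m = 5.8 km

5.8 km


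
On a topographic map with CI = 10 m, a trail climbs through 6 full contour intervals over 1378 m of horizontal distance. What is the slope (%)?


elevation change = 6 * 10 = 60 m
slope = 60 / 1378 * 100 = 4.4%

4.4%


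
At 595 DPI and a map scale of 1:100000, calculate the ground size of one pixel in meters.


pixel_cm = 2.54 / 595 ≈ 0.004269 cm
ground = pixel_cm * 100000 / 100 = 2.54 * 100000 / (595 * 100) = 254000 / 59500 ≈ 4.27 m

4.27 m


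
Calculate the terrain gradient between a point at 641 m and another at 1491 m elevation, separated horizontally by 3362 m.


gradient = (1491 - 641) / 3362 = 850 / 3362 = 0.2528

0.2528


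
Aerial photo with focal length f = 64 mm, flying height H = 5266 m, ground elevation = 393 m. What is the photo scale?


scale = f / (H - h) = 64 mm / 4873 m = 64 / 4873000 = 1:76141

1:76141


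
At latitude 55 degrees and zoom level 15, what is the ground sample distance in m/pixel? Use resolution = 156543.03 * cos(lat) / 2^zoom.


res = 156543.03 * cos(55) / 2^15 = 156543.03 * 0.57357644 / 32768 = 2.74 m/pixel

2.74 m/pixel


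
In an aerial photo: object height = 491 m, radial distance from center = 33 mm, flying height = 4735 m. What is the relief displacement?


d = h * r / H = 491 * 33 / 4735 = 3.42 mm

3.42 mm


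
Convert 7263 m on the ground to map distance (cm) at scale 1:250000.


map_cm = 7263 * 100 / 250000 = 2.9052 cm ≈ 2.91 cm

2.91 cm


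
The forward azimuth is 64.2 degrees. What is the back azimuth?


back azimuth = (64.2 + 180) mod 360 = 244.2 degrees

244.2 degrees


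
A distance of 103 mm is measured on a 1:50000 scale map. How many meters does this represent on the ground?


ground = 103 mm * 50000 / 1000 = 5150.0 m

5150.0 m


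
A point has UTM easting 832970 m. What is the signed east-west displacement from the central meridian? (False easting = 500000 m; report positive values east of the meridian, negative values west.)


displacement = 832970 - 500000 = 332970 m

332970 m


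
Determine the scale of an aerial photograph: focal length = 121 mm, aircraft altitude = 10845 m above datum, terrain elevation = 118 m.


scale = f / (H - h) = 121 mm / 10727 m = 121 / 10727000 = 1:88653

1:88653


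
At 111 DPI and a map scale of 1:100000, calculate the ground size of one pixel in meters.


pixel_cm = 2.54 / 111 ≈ 0.022883 cm
ground = pixel_cm * 100000 / 100 = 2.54 * 100000 / (111 * 100) = 254000 / 11100 ≈ 22.88 m

22.88 m


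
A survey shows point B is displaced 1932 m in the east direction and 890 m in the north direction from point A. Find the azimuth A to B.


az = atan2(1932, 890) = 65.3 deg
adjusted to 0-360: 65.3 degrees

65.3 degrees


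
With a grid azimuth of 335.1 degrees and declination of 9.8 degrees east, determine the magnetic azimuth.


magnetic azimuth = grid azimuth - declination (east +ve)
mag_az = 335.1 - 9.8 = 325.3 degrees

325.3 degrees


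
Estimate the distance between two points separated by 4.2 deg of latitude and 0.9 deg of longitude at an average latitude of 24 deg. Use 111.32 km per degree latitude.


dlat_km = 4.2 * 111.32 = 467.544
dlon_km = 0.9 * 111.32 * cos(24) ≈ 91.526
dist = sqrt(467.544^2 + 91.526^2) ≈ 476.4 km

476.4 km


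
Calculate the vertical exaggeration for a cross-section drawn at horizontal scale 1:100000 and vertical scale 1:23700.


VE = horizontal_scale / vertical_scale = 100000 / 23700 ≈ 4.2

4.2x


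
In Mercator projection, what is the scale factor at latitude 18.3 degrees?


SF = 1 / cos(18.3) = 1 / 0.949425 = 1.053

1.053


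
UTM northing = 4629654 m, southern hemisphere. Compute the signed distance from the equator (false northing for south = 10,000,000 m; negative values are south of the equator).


For southern: actual = 4629654 - 10000000 = -5370346 m

-5370346 m


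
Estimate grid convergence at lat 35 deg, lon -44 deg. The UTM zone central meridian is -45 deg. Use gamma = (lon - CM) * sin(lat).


gamma = (-44 - -45) * sin(35) = 1 * 0.573576 = 0.574 degrees

0.574 degrees


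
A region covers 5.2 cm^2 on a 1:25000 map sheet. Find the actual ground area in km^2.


ground_area = 5.2 * (25000/100)^2 = 325000.0 m^2 = 0.325 km^2

0.325 km^2


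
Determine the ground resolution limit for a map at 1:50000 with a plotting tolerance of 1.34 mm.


ground = 1.34 mm * 50000 / 1000 = 67.0 m

67.0 m


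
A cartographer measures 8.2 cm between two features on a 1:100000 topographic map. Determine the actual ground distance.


ground = 8.2 cm * 100000 / 100 = 8200.0 m = 8.2 km

8.2 km


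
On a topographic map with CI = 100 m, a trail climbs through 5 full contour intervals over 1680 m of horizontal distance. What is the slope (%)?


elevation change = 5 * 100 = 500 m
slope = 500 / 1680 * 100 = 29.8%

29.8%


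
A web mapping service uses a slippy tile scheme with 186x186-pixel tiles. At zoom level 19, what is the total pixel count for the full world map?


tiles per axis = 2^19 = 524288
total tiles = 524288^2 = 274877906944
pixels per axis = 524288 * 186 = 97517568
total pixels = 97517568^2 = 9509676068634624

9509676068634624 pixels


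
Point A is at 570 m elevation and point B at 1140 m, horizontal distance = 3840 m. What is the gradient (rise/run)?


gradient = (1140 - 570) / 3840 = 570 / 3840 = 0.1484

0.1484


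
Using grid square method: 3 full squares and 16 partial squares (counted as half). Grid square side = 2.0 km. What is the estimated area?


effective squares = 3 + 16 * 0.5 = 11.0
area = 11.0 * 4.0 = 44.0 km^2

44.0 km^2


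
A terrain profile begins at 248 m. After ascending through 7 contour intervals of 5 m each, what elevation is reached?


elevation = 248 + 7 * 5 = 283 m

283 m


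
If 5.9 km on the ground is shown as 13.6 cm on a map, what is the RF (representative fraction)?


ground = 5.9 km = 590000 cm; RF denominator = ground / map = 590000 / 13.6 ≈ 43382; RF = 1:43382

1:43382


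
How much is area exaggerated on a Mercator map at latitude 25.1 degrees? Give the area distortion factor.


area_distortion = 1/cos^2(25.1) = 1.219

1.219


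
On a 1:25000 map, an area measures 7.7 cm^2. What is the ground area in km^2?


ground_area = 7.7 * (25000/100)^2 = 481250.0 m^2 = 0.48125 km^2 ≈ 0.481 km^2

0.481 km^2


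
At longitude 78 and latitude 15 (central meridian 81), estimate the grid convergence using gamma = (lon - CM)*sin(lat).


gamma = (78 - 81) * sin(15) = -3 * 0.258819 = -0.776 degrees

-0.776 degrees


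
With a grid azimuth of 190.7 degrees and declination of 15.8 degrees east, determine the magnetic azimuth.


magnetic azimuth = grid azimuth - declination (east +ve)
mag_az = 190.7 - 15.8 = 174.9 degrees

174.9 degrees


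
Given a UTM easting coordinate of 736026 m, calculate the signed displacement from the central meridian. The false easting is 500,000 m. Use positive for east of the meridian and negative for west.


displacement = 736026 - 500000 = 236026 m

236026 m


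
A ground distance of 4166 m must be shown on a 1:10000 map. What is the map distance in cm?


map_cm = 4166 * 100 / 10000 = 41.66 cm

41.66 cm


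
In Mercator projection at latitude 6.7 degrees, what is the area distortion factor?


area_distortion = 1/cos^2(6.7) = 1.014

1.014


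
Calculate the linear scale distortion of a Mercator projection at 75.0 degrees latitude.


SF = 1 / cos(75.0) = 1 / 0.258819 = 3.864

3.864


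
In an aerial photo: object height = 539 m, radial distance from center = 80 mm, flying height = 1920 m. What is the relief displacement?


d = h * r / H = 539 * 80 / 1920 = 22.46 mm

22.46 mm


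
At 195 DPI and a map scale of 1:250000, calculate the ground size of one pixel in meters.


pixel_cm = 2.54 / 195 ≈ 0.013026 cm
ground = pixel_cm * 250000 / 100 = 2.54 * 250000 / (195 * 100) = 635000 / 19500 ≈ 32.56 m

32.56 m


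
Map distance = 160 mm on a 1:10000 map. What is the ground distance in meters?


ground = 160 mm * 10000 / 1000 = 1600.0 m

1600.0 m


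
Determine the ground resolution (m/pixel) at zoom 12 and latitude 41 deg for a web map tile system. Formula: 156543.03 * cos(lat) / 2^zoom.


res = 156543.03 * cos(41) / 2^12 = 156543.03 * 0.75470958 / 4096 = 28.84 m/pixel

28.84 m/pixel


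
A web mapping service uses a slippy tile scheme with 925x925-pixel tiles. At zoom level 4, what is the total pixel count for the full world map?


tiles per axis = 2^4 = 16
total tiles = 16^2 = 256
pixels per axis = 16 * 925 = 14800
total pixels = 14800^2 = 219040000

219040000 pixels


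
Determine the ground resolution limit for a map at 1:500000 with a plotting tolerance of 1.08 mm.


ground = 1.08 mm * 500000 / 1000 = 540.0 m

540.0 m


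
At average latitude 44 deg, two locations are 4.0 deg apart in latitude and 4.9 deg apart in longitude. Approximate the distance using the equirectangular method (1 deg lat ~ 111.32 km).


dlat_km = 4.0 * 111.32 = 445.28
dlon_km = 4.9 * 111.32 * cos(44) ≈ 392.377
dist = sqrt(445.28^2 + 392.377^2) ≈ 593.5 km

593.5 km


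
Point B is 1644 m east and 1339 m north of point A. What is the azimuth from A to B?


az = atan2(1644, 1339) = 50.8 deg
adjusted to 0-360: 50.8 degrees

50.8 degrees


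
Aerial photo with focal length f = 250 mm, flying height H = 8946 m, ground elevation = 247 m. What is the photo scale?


scale = f / (H - h) = 250 mm / 8699 m = 250 / 8699000 = 1:34796

1:34796


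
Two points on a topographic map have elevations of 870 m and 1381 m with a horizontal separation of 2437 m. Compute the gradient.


gradient = (1381 - 870) / 2437 = 511 / 2437 = 0.2097

0.2097


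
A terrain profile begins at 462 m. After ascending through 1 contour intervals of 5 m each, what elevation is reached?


elevation = 462 + 1 * 5 = 467 m

467 m


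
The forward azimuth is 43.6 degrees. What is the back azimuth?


back azimuth = (43.6 + 180) mod 360 = 223.6 degrees

223.6 degrees


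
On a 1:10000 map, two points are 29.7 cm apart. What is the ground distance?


ground = 29.7 cm * 10000 / 100 = 2970.0 m = 2.97 km

2.97 km


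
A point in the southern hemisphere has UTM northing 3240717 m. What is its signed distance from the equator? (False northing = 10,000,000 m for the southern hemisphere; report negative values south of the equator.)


For southern: actual = 3240717 - 10000000 = -6759283 m

-6759283 m


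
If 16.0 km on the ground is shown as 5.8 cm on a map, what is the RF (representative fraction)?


ground = 16.0 km = 1600000 cm; RF denominator = ground / map = 1600000 / 5.8 ≈ 275862; RF = 1:275862

1:275862


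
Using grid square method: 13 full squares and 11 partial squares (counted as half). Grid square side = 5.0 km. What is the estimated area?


effective squares = 13 + 11 * 0.5 = 18.5
area = 18.5 * 25.0 = 462.5 km^2

462.5 km^2


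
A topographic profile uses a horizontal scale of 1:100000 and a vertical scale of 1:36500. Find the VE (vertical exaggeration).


VE = horizontal_scale / vertical_scale = 100000 / 36500 ≈ 2.7

2.7x


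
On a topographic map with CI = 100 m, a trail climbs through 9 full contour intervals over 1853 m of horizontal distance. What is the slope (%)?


elevation change = 9 * 100 = 900 m
slope = 900 / 1853 * 100 = 48.6%

48.6%


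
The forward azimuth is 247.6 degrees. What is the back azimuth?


back azimuth = (247.6 + 180) mod 360 = 67.6 degrees

67.6 degrees


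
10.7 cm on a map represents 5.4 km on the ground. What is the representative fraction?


ground = 5.4 km = 540000 cm; RF denominator = ground / map = 540000 / 10.7 ≈ 50467; RF = 1:50467

1:50467


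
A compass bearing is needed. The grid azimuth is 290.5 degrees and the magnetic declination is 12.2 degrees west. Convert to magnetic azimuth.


magnetic azimuth = grid azimuth - declination (east +ve)
mag_az = 290.5 - -12.2 = 302.7 degrees

302.7 degrees


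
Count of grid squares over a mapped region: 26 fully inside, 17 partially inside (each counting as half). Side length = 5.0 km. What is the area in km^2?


effective squares = 26 + 17 * 0.5 = 34.5
area = 34.5 * 25.0 = 862.5 km^2

862.5 km^2


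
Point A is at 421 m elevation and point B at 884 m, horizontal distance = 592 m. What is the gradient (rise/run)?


gradient = (884 - 421) / 592 = 463 / 592 = 0.7821

0.7821


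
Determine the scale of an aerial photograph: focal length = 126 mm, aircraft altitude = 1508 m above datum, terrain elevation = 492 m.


scale = f / (H - h) = 126 mm / 1016 m = 126 / 1016000 = 1:8063

1:8063


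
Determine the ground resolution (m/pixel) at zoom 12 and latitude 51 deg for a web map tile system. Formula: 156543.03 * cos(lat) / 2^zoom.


res = 156543.03 * cos(51) / 2^12 = 156543.03 * 0.62932039 / 4096 = 24.05 m/pixel

24.05 m/pixel


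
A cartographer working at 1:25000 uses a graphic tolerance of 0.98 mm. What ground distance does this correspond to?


ground = 0.98 mm * 25000 / 1000 = 24.5 m

24.5 m


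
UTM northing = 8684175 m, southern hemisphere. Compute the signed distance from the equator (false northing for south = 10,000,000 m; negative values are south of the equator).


For southern: actual = 8684175 - 10000000 = -1315825 m

-1315825 m


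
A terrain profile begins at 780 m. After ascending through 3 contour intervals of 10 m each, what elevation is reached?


elevation = 780 + 3 * 10 = 810 m

810 m


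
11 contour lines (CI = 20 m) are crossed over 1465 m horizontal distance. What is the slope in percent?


elevation change = 11 * 20 = 220 m
slope = 220 / 1465 * 100 = 15.0%

15.0%


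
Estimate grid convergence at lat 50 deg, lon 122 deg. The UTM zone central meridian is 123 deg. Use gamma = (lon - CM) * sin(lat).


gamma = (122 - 123) * sin(50) = -1 * 0.766044 = -0.766 degrees

-0.766 degrees


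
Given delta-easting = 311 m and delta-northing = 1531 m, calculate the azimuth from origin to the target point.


az = atan2(311, 1531) = 11.5 deg
adjusted to 0-360: 11.5 degrees

11.5 degrees


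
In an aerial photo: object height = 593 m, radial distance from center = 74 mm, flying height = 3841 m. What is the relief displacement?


d = h * r / H = 593 * 74 / 3841 = 11.42 mm

11.42 mm


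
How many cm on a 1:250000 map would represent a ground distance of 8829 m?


map_cm = 8829 * 100 / 250000 = 3.5316 cm ≈ 3.53 cm

3.53 cm


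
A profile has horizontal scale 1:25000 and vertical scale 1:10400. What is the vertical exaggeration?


VE = horizontal_scale / vertical_scale = 25000 / 10400 ≈ 2.4

2.4x


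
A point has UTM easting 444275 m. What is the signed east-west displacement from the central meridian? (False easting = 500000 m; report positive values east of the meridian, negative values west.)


displacement = 444275 - 500000 = -55725 m

-55725 m


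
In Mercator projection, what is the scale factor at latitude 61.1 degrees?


SF = 1 / cos(61.1) = 1 / 0.483282 = 2.069

2.069


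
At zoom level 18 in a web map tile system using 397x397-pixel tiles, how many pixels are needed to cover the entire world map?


tiles per axis = 2^18 = 262144
total tiles = 262144^2 = 68719476736
pixels per axis = 262144 * 397 = 104071168
total pixels = 104071168^2 = 10830808008884224

10830808008884224 pixels


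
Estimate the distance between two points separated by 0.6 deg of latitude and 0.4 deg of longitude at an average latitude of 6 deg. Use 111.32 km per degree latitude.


dlat_km = 0.6 * 111.32 = 66.792
dlon_km = 0.4 * 111.32 * cos(6) ≈ 44.284
dist = sqrt(66.792^2 + 44.284^2) ≈ 80.1 km

80.1 km


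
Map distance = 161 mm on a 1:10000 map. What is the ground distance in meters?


ground = 161 mm * 10000 / 1000 = 1610.0 m

1610.0 m


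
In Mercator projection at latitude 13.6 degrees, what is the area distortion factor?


area_distortion = 1/cos^2(13.6) = 1.059

1.059


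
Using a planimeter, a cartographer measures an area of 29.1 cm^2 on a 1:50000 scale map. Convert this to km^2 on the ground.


ground_area = 29.1 * (50000/100)^2 = 7275000.0 m^2 = 7.275 km^2

7.275 km^2


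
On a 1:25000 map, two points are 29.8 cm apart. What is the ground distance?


ground = 29.8 cm * 25000 / 100 = 7450.0 m = 7.45 km

7.45 km


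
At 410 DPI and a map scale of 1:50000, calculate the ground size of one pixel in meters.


pixel_cm = 2.54 / 410 ≈ 0.006195 cm
ground = pixel_cm * 50000 / 100 = 2.54 * 50000 / (410 * 100) = 127000 / 41000 ≈ 3.1 m

3.1 m


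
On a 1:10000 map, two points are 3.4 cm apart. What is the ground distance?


ground = 3.4 cm * 10000 / 100 = 340.0 m

340.0 m


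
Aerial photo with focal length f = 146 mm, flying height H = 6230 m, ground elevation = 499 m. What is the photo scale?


scale = f / (H - h) = 146 mm / 5731 m = 146 / 5731000 = 1:39253

1:39253


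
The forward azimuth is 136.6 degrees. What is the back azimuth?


back azimuth = (136.6 + 180) mod 360 = 316.6 degrees

316.6 degrees


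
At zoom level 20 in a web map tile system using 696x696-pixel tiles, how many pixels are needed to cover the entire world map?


tiles per axis = 2^20 = 1048576
total tiles = 1048576^2 = 1099511627776
pixels per axis = 1048576 * 696 = 729808896
total pixels = 729808896^2 = 532621024680738816

532621024680738816 pixels


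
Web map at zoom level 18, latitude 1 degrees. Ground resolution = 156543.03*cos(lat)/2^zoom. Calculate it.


res = 156543.03 * cos(1) / 2^18 = 156543.03 * 0.9998477 / 262144 = 0.6 m/pixel

0.6 m/pixel


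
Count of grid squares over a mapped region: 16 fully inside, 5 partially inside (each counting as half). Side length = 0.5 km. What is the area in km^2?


effective squares = 16 + 5 * 0.5 = 18.5
area = 18.5 * 0.25 = 4.625 km^2

4.625 km^2


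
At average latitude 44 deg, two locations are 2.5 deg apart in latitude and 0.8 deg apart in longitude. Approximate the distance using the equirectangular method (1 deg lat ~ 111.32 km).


dlat_km = 2.5 * 111.32 = 278.3
dlon_km = 0.8 * 111.32 * cos(44) ≈ 64.062
dist = sqrt(278.3^2 + 64.062^2) ≈ 285.6 km

285.6 km


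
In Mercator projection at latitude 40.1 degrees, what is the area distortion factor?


area_distortion = 1/cos^2(40.1) = 1.709

1.709


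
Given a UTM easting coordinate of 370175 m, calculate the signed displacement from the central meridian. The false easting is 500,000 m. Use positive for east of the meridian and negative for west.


displacement = 370175 - 500000 = -129825 m

-129825 m


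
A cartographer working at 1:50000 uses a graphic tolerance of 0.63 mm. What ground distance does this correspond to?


ground = 0.63 mm * 50000 / 1000 = 31.5 m

31.5 m


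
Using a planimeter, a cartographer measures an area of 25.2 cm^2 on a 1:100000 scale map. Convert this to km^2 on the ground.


ground_area = 25.2 * (100000/100)^2 = 25200000.0 m^2 = 25.2 km^2

25.2 km^2


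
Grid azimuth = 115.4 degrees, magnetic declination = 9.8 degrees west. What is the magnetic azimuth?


magnetic azimuth = grid azimuth - declination (east +ve)
mag_az = 115.4 - -9.8 = 125.2 degrees

125.2 degrees


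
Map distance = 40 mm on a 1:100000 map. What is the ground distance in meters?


ground = 40 mm * 100000 / 1000 = 4000.0 m

4000.0 m


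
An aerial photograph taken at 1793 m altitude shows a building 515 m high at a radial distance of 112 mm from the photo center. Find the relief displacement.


d = h * r / H = 515 * 112 / 1793 = 32.17 mm

32.17 mm


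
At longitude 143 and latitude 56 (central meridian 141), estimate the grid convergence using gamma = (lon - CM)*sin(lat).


gamma = (143 - 141) * sin(56) = 2 * 0.829038 = 1.658 degrees

1.658 degrees


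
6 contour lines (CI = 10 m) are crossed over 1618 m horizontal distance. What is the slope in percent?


elevation change = 6 * 10 = 60 m
slope = 60 / 1618 * 100 = 3.7%

3.7%


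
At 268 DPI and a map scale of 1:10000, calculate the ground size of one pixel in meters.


pixel_cm = 2.54 / 268 ≈ 0.009478 cm
ground = pixel_cm * 10000 / 100 = 2.54 * 10000 / (268 * 100) = 25400 / 26800 ≈ 0.95 m

0.95 m


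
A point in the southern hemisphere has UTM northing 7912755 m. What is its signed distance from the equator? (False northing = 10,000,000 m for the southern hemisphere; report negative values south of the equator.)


For southern: actual = 7912755 - 10000000 = -2087245 m

-2087245 m


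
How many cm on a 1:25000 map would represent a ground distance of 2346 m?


map_cm = 2346 * 100 / 25000 = 9.384 cm ≈ 9.38 cm

9.38 cm


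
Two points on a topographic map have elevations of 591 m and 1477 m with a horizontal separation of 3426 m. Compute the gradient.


gradient = (1477 - 591) / 3426 = 886 / 3426 = 0.2586

0.2586


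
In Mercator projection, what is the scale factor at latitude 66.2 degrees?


SF = 1 / cos(66.2) = 1 / 0.403545 = 2.478

2.478


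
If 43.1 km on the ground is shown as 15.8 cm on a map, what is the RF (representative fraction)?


ground = 43.1 km = 4310000 cm; RF denominator = ground / map = 4310000 / 15.8 ≈ 272785; RF = 1:272785

1:272785


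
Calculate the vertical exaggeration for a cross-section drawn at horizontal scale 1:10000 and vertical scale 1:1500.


VE = horizontal_scale / vertical_scale = 10000 / 1500 ≈ 6.7

6.7x


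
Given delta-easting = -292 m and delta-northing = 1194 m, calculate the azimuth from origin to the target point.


az = atan2(-292, 1194) = -13.7 deg
adjusted to 0-360: 346.3 degrees

346.3 degrees


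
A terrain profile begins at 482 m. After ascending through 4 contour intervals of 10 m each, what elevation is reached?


elevation = 482 + 4 * 10 = 522 m

522 m


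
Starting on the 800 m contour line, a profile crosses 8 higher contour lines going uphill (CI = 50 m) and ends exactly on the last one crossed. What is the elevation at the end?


elevation = 800 + 8 * 50 = 1200 m

1200 m


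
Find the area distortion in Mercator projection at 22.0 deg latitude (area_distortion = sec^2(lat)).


area_distortion = 1/cos^2(22.0) = 1.163

1.163


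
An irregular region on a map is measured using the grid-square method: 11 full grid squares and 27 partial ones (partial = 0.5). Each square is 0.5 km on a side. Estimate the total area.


effective squares = 11 + 27 * 0.5 = 24.5
area = 24.5 * 0.25 = 6.125 km^2

6.125 km^2


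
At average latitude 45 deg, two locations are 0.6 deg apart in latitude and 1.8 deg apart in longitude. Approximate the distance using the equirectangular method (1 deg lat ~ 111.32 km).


dlat_km = 0.6 * 111.32 = 66.792
dlon_km = 1.8 * 111.32 * cos(45) ≈ 141.687
dist = sqrt(66.792^2 + 141.687^2) ≈ 156.6 km

156.6 km


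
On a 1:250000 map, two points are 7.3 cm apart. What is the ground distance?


ground = 7.3 cm * 250000 / 100 = 18250.0 m = 18.25 km

18.25 km


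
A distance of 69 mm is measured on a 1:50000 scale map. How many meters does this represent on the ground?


ground = 69 mm * 50000 / 1000 = 3450.0 m

3450.0 m


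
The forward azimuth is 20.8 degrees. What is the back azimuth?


back azimuth = (20.8 + 180) mod 360 = 200.8 degrees

200.8 degrees


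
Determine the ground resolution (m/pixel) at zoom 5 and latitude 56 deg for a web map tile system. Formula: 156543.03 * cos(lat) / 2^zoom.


res = 156543.03 * cos(56) / 2^5 = 156543.03 * 0.5591929 / 32 = 2735.55 m/pixel

2735.55 m/pixel


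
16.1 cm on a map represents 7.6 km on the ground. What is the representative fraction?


ground = 7.6 km = 760000 cm; RF denominator = ground / map = 760000 / 16.1 ≈ 47205; RF = 1:47205

1:47205


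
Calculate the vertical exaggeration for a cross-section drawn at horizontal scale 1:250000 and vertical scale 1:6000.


VE = horizontal_scale / vertical_scale = 250000 / 6000 ≈ 41.7

41.7x


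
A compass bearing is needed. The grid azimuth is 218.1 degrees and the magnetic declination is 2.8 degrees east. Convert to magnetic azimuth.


magnetic azimuth = grid azimuth - declination (east +ve)
mag_az = 218.1 - 2.8 = 215.3 degrees

215.3 degrees


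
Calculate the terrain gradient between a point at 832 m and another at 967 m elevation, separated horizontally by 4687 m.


gradient = (967 - 832) / 4687 = 135 / 4687 = 0.0288

0.0288


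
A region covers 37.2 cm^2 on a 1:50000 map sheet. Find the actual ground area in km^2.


ground_area = 37.2 * (50000/100)^2 = 9300000.0 m^2 = 9.3 km^2

9.3 km^2


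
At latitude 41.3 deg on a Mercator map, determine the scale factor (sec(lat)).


SF = 1 / cos(41.3) = 1 / 0.751264 = 1.331

1.331


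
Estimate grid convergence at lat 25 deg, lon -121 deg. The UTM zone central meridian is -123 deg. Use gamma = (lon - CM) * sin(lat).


gamma = (-121 - -123) * sin(25) = 2 * 0.422618 = 0.845 degrees

0.845 degrees


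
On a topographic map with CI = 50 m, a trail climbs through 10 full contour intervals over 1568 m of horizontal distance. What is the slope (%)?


elevation change = 10 * 50 = 500 m
slope = 500 / 1568 * 100 = 31.9%

31.9%


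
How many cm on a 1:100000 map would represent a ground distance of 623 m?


map_cm = 623 * 100 / 100000 = 0.623 cm ≈ 0.62 cm

0.62 cm


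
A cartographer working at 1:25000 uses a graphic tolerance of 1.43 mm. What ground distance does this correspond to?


ground = 1.43 mm * 25000 / 1000 = 35.75 m

35.75 m


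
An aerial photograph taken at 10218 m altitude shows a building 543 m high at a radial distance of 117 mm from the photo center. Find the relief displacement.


d = h * r / H = 543 * 117 / 10218 = 6.22 mm

6.22 mm


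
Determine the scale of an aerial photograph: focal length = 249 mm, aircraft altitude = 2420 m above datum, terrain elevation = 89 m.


scale = f / (H - h) = 249 mm / 2331 m = 249 / 2331000 = 1:9361

1:9361


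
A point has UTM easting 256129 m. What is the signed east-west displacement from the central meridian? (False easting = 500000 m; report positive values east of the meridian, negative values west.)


displacement = 256129 - 500000 = -243871 m

-243871 m


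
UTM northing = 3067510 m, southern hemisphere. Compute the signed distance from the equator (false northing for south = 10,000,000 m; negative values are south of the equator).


For southern: actual = 3067510 - 10000000 = -6932490 m

-6932490 m


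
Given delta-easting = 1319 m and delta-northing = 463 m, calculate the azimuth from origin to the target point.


az = atan2(1319, 463) = 70.7 deg
adjusted to 0-360: 70.7 degrees

70.7 degrees


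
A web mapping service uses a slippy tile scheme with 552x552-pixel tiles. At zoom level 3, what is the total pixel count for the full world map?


tiles per axis = 2^3 = 8
total tiles = 8^2 = 64
pixels per axis = 8 * 552 = 4416
total pixels = 4416^2 = 19501056

19501056 pixels


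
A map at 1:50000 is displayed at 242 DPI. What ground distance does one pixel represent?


pixel_cm = 2.54 / 242 ≈ 0.010496 cm
ground = pixel_cm * 50000 / 100 = 2.54 * 50000 / (242 * 100) = 127000 / 24200 ≈ 5.25 m

5.25 m


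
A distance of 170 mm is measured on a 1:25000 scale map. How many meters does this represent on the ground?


ground = 170 mm * 25000 / 1000 = 4250.0 m

4250.0 m


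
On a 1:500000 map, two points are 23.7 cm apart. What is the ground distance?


ground = 23.7 cm * 500000 / 100 = 118500.0 m = 118.5 km

118.5 km


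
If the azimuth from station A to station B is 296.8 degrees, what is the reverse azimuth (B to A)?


back azimuth = (296.8 + 180) mod 360 = 116.8 degrees

116.8 degrees


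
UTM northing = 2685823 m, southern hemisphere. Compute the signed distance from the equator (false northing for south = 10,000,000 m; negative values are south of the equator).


For southern: actual = 2685823 - 10000000 = -7314177 m

-7314177 m


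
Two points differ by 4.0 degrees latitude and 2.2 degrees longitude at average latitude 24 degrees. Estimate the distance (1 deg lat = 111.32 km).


dlat_km = 4.0 * 111.32 = 445.28
dlon_km = 2.2 * 111.32 * cos(24) ≈ 223.731
dist = sqrt(445.28^2 + 223.731^2) ≈ 498.3 km

498.3 km


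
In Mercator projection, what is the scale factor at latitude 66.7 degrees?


SF = 1 / cos(66.7) = 1 / 0.395546 = 2.528

2.528


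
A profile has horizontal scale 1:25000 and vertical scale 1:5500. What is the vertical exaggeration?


VE = horizontal_scale / vertical_scale = 25000 / 5500 ≈ 4.5

4.5x


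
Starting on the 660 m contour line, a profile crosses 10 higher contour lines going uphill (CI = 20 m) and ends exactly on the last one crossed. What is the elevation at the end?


elevation = 660 + 10 * 20 = 860 m

860 m


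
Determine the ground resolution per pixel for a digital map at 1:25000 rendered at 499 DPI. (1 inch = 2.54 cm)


pixel_cm = 2.54 / 499 ≈ 0.00509 cm
ground = pixel_cm * 25000 / 100 = 2.54 * 25000 / (499 * 100) = 63500 / 49900 ≈ 1.27 m

1.27 m


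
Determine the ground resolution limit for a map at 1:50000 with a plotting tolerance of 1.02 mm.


ground = 1.02 mm * 50000 / 1000 = 51.0 m

51.0 m


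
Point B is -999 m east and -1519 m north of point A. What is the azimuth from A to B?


az = atan2(-999, -1519) = -146.7 deg
adjusted to 0-360: 213.3 degrees

213.3 degrees


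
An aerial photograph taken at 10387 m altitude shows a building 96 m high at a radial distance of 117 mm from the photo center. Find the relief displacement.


d = h * r / H = 96 * 117 / 10387 = 1.08 mm

1.08 mm


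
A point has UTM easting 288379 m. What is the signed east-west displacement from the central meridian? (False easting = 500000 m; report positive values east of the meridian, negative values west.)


displacement = 288379 - 500000 = -211621 m

-211621 m


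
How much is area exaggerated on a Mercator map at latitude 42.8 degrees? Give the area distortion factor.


area_distortion = 1/cos^2(42.8) = 1.857

1.857


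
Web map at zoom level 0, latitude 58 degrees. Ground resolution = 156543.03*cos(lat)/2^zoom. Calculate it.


res = 156543.03 * cos(58) / 2^0 = 156543.03 * 0.52991926 / 1 = 82955.17 m/pixel

82955.17 m/pixel


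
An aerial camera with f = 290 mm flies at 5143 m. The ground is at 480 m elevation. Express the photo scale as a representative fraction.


scale = f / (H - h) = 290 mm / 4663 m = 290 / 4663000 = 1:16079

1:16079


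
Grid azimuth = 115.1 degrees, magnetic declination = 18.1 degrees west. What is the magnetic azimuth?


magnetic azimuth = grid azimuth - declination (east +ve)
mag_az = 115.1 - -18.1 = 133.2 degrees

133.2 degrees


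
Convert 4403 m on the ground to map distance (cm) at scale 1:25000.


map_cm = 4403 * 100 / 25000 = 17.612 cm ≈ 17.61 cm

17.61 cm


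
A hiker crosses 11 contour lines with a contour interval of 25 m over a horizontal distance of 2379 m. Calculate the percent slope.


elevation change = 11 * 25 = 275 m
slope = 275 / 2379 * 100 = 11.6%

11.6%


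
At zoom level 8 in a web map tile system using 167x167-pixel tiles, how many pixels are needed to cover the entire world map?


tiles per axis = 2^8 = 256
total tiles = 256^2 = 65536
pixels per axis = 256 * 167 = 42752
total pixels = 42752^2 = 1827733504

1827733504 pixels


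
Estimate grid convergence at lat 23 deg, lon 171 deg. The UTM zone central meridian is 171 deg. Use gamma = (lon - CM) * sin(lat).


gamma = (171 - 171) * sin(23) = 0 * 0.390731 = 0.0 degrees

0.0 degrees


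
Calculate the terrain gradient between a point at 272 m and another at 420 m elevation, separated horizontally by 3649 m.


gradient = (420 - 272) / 3649 = 148 / 3649 = 0.0406

0.0406


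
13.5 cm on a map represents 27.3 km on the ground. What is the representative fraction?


ground = 27.3 km = 2730000 cm; RF denominator = ground / map = 2730000 / 13.5 ≈ 202222; RF = 1:202222

1:202222


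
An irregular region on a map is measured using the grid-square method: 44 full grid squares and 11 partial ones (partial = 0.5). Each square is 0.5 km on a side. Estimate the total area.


effective squares = 44 + 11 * 0.5 = 49.5
area = 49.5 * 0.25 = 12.375 km^2

12.375 km^2


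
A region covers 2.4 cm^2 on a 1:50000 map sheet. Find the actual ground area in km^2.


ground_area = 2.4 * (50000/100)^2 = 600000.0 m^2 = 0.6 km^2

0.6 km^2


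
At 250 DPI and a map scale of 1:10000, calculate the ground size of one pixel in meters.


pixel_cm = 2.54 / 250 = 0.01016 cm
ground = pixel_cm * 10000 / 100 = 2.54 * 10000 / (250 * 100) = 25400 / 25000 ≈ 1.02 m

1.02 m


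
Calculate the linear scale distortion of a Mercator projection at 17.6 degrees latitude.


SF = 1 / cos(17.6) = 1 / 0.953191 = 1.049

1.049


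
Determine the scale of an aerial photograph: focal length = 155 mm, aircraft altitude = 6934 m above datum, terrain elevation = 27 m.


scale = f / (H - h) = 155 mm / 6907 m = 155 / 6907000 = 1:44561

1:44561


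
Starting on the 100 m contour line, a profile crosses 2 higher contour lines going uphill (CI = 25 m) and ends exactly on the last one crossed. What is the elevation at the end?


elevation = 100 + 2 * 25 = 150 m

150 m


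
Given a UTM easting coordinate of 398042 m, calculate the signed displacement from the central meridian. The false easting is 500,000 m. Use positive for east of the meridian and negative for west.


displacement = 398042 - 500000 = -101958 m

-101958 m


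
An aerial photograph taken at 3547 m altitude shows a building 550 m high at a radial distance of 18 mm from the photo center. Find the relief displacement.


d = h * r / H = 550 * 18 / 3547 = 2.79 mm

2.79 mm


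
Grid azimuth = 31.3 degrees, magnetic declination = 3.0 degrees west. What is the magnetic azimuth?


magnetic azimuth = grid azimuth - declination (east +ve)
mag_az = 31.3 - -3.0 = 34.3 degrees

34.3 degrees


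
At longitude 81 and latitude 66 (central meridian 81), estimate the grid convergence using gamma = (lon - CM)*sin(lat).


gamma = (81 - 81) * sin(66) = 0 * 0.913545 = 0.0 degrees

0.0 degrees
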